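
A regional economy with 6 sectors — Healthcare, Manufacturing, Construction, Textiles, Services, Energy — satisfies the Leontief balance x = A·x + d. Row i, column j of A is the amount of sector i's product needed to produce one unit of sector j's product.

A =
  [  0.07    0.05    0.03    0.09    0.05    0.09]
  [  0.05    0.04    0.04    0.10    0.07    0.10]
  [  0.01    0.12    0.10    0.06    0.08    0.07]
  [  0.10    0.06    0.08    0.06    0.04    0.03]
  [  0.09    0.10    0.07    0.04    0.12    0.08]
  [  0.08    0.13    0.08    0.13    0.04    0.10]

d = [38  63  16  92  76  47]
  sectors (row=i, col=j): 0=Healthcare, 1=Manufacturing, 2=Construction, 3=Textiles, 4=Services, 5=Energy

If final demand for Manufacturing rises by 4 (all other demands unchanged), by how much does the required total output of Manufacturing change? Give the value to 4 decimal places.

4.4045

Form M = I − A:
  [  0.93   -0.05   -0.03   -0.09   -0.05   -0.09]
  [ -0.05    0.96   -0.04   -0.10   -0.07   -0.10]
  [ -0.01   -0.12    0.90   -0.06   -0.08   -0.07]
  [ -0.10   -0.06   -0.08    0.94   -0.04   -0.03]
  [ -0.09   -0.10   -0.07   -0.04    0.88   -0.08]
  [ -0.08   -0.13   -0.08   -0.13   -0.04    0.90]
Leontief inverse L = M⁻¹:
  [  1.1187    0.1057    0.0748    0.1467    0.0919    0.1425]
  [  0.1018    1.1011    0.0892    0.1590    0.1158    0.1551]
  [  0.0602    0.1872    1.1547    0.1235    0.1349    0.1327]
  [  0.1417    0.1116    0.1220    1.1117    0.0822    0.0804]
  [  0.1505    0.1749    0.1284    0.1127    1.1826    0.1534]
  [  0.1467    0.2090    0.1455    0.2126    0.1013    1.1764]
Total output x = L · d:
  x_0 = 1.1187·38 + 0.1057·63 + 0.0748·16 + 0.1467·92 + 0.0919·76 + 0.1425·47 = 77.5477
  x_1 = 0.1018·38 + 1.1011·63 + 0.0892·16 + 0.1590·92 + 0.1158·76 + 0.1551·47 = 105.3750
  x_2 = 0.0602·38 + 0.1872·63 + 1.1547·16 + 0.1235·92 + 0.1349·76 + 0.1327·47 = 60.4153
  x_3 = 0.1417·38 + 0.1116·63 + 0.1220·16 + 1.1117·92 + 0.0822·76 + 0.0804·47 = 126.6691
  x_4 = 0.1505·38 + 0.1749·63 + 0.1284·16 + 0.1127·92 + 1.1826·76 + 0.1534·47 = 126.2520
  x_5 = 0.1467·38 + 0.2090·63 + 0.1455·16 + 0.2126·92 + 0.1013·76 + 1.1764·47 = 103.6143
Δx_1 = L[1,1] · Δd_1 = 1.1011 · 4 = 4.4045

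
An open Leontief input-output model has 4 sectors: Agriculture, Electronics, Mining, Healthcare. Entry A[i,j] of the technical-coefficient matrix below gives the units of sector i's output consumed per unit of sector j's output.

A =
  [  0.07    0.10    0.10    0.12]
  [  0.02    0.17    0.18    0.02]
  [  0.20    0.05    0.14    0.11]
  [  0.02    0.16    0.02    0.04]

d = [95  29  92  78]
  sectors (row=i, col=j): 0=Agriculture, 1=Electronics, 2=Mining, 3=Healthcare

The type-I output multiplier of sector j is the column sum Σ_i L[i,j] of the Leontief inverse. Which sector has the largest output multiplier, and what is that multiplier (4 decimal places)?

Form M = I − A:
  [  0.93   -0.10   -0.10   -0.12]
  [ -0.02    0.83   -0.18   -0.02]
  [ -0.20   -0.05    0.86   -0.11]
  [ -0.02   -0.16   -0.02    0.96]
Leontief inverse L = M⁻¹:
  [  1.1193    0.1766    0.1709    0.1632]
  [  0.0868    1.2448    0.2722    0.0680]
  [  0.2709    0.1408    1.2279    0.1775]
  [  0.0434    0.2141    0.0745    1.0601]
Total output x = L · d:
  x_0 = 1.1193·95 + 0.1766·29 + 0.1709·92 + 0.1632·78 = 139.9105
  x_1 = 0.0868·95 + 1.2448·29 + 0.2722·92 + 0.0680·78 = 74.6859
  x_2 = 0.2709·95 + 0.1408·29 + 1.2279·92 + 0.1775·78 = 156.6311
  x_3 = 0.0434·95 + 0.2141·29 + 0.0745·92 + 1.0601·78 = 99.8756
Output multipliers (column sums of L):
  Agriculture: 1.5204
  Electronics: 1.7763
  Mining: 1.7455
  Healthcare: 1.4687

Electronics (1.7763)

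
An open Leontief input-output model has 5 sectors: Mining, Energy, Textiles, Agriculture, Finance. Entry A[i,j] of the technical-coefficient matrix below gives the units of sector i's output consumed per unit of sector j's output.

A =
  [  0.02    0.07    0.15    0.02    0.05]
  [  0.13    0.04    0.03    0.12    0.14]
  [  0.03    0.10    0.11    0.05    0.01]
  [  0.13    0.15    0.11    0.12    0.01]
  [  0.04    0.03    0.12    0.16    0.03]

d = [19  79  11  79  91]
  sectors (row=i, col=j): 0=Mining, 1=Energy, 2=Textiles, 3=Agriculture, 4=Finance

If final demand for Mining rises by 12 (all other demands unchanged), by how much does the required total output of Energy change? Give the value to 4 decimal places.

Form M = I − A:
  [  0.98   -0.07   -0.15   -0.02   -0.05]
  [ -0.13    0.96   -0.03   -0.12   -0.14]
  [ -0.03   -0.10    0.89   -0.05   -0.01]
  [ -0.13   -0.15   -0.11    0.88   -0.01]
  [ -0.04   -0.03   -0.12   -0.16    0.97]
Leontief inverse L = M⁻¹:
  [  1.0524    0.1096    0.1987    0.0634    0.0728]
  [  0.1822    1.1023    0.1148    0.1922    0.1717]
  [  0.0680    0.1411    1.1563    0.0932    0.0368]
  [  0.1960    0.2228    0.1956    1.1926    0.0566]
  [  0.0898    0.0928    0.1870    0.2168    1.0531]
Total output x = L · d:
  x_0 = 1.0524·19 + 0.1096·79 + 0.1987·11 + 0.0634·79 + 0.0728·91 = 42.4711
  x_1 = 0.1822·19 + 1.1023·79 + 0.1148·11 + 0.1922·79 + 0.1717·91 = 122.6101
  x_2 = 0.0680·19 + 0.1411·79 + 1.1563·11 + 0.0932·79 + 0.0368·91 = 35.8625
  x_3 = 0.1960·19 + 0.2228·79 + 0.1956·11 + 1.1926·79 + 0.0566·91 = 122.8389
  x_4 = 0.0898·19 + 0.0928·79 + 0.1870·11 + 0.2168·79 + 1.0531·91 = 124.0566
Δx_1 = L[1,0] · Δd_0 = 0.1822 · 12 = 2.1869

2.1869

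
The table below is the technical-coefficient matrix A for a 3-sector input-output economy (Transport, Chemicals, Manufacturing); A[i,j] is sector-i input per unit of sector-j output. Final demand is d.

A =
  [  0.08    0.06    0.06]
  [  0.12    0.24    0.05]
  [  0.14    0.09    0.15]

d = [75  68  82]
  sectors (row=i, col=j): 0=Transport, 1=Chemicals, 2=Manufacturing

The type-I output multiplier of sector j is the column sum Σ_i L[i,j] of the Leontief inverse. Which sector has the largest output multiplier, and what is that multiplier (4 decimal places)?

Form M = I − A:
  [  0.92   -0.06   -0.06]
  [ -0.12    0.76   -0.05]
  [ -0.14   -0.09    0.85]
Leontief inverse L = M⁻¹:
  [  1.1125    0.0978    0.0843]
  [  0.1890    1.3416    0.0923]
  [  0.2033    0.1582    1.2001]
Total output x = L · d:
  x_0 = 1.1125·75 + 0.0978·68 + 0.0843·82 = 97.0033
  x_1 = 0.1890·75 + 1.3416·68 + 0.0923·82 = 112.9748
  x_2 = 0.2033·75 + 0.1582·68 + 1.2001·82 = 124.4097
Output multipliers (column sums of L):
  Transport: 1.5048
  Chemicals: 1.5976
  Manufacturing: 1.3767

Chemicals (1.5976)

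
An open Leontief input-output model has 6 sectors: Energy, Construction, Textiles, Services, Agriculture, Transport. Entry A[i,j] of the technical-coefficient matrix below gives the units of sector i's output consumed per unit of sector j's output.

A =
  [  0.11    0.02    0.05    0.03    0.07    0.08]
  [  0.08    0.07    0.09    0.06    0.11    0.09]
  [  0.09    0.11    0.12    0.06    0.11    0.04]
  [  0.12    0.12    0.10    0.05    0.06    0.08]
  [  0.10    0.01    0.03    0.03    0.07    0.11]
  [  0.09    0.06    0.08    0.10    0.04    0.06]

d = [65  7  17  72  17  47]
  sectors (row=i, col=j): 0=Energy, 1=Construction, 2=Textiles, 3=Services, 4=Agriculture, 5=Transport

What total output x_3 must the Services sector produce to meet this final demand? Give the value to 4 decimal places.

Form M = I − A:
  [  0.89   -0.02   -0.05   -0.03   -0.07   -0.08]
  [ -0.08    0.93   -0.09   -0.06   -0.11   -0.09]
  [ -0.09   -0.11    0.88   -0.06   -0.11   -0.04]
  [ -0.12   -0.12   -0.10    0.95   -0.06   -0.08]
  [ -0.10   -0.01   -0.03   -0.03    0.93   -0.11]
  [ -0.09   -0.06   -0.08   -0.10   -0.04    0.94]
Leontief inverse L = M⁻¹:
  [  1.1725    0.0541    0.0950    0.0636    0.1155    0.1279]
  [  0.1676    1.1236    0.1572    0.1085    0.1779    0.1586]
  [  0.1831    0.1686    1.1932    0.1097    0.1868    0.1137]
  [  0.2128    0.1786    0.1740    1.1019    0.1354    0.1522]
  [  0.1605    0.0424    0.0728    0.0639    1.1118    0.1564]
  [  0.1680    0.1121    0.1423    0.1423    0.1000    1.1187]
Total output x = L · d:
  x_0 = 1.1725·65 + 0.0541·7 + 0.0950·17 + 0.0636·72 + 0.1155·17 + 0.1279·47 = 90.7617
  x_1 = 0.1676·65 + 1.1236·7 + 0.1572·17 + 0.1085·72 + 0.1779·17 + 0.1586·47 = 39.7204
  x_2 = 0.1831·65 + 0.1686·7 + 1.1932·17 + 0.1097·72 + 0.1868·17 + 0.1137·47 = 49.7777
  x_3 = 0.2128·65 + 0.1786·7 + 0.1740·17 + 1.1019·72 + 0.1354·17 + 0.1522·47 = 106.8388
  x_4 = 0.1605·65 + 0.0424·7 + 0.0728·17 + 0.0639·72 + 1.1118·17 + 0.1564·47 = 42.8208
  x_5 = 0.1680·65 + 0.1121·7 + 0.1423·17 + 0.1423·72 + 0.1000·17 + 1.1187·47 = 78.6497

106.8388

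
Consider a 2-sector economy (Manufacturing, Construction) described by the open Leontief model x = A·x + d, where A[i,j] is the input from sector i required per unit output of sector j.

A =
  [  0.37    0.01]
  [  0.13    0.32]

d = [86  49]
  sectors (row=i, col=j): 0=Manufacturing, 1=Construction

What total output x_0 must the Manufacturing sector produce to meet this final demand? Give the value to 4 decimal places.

138.0707

Form M = I − A:
  [  0.63   -0.01]
  [ -0.13    0.68]
Leontief inverse L = M⁻¹:
  [  1.5921    0.0234]
  [  0.3044    1.4751]
Total output x = L · d:
  x_0 = 1.5921·86 + 0.0234·49 = 138.0707
  x_1 = 0.3044·86 + 1.4751·49 = 98.4547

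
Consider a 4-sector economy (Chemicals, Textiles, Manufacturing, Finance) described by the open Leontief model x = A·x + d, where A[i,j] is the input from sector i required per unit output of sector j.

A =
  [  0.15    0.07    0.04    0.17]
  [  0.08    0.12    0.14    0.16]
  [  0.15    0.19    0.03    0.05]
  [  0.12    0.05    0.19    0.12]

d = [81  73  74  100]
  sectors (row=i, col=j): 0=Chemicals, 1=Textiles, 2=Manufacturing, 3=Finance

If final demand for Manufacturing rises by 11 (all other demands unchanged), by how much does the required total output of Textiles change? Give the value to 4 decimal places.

Form M = I − A:
  [  0.85   -0.07   -0.04   -0.17]
  [ -0.08    0.88   -0.14   -0.16]
  [ -0.15   -0.19    0.97   -0.05]
  [ -0.12   -0.05   -0.19    0.88]
Leontief inverse L = M⁻¹:
  [  1.2509    0.1423    0.1259    0.2747]
  [  0.1951    1.2186    0.2374    0.2727]
  [  0.2437    0.2683    1.1108    0.1590]
  [  0.2343    0.1466    0.2705    1.2236]
Total output x = L · d:
  x_0 = 1.2509·81 + 0.1423·73 + 0.1259·74 + 0.2747·100 = 148.4923
  x_1 = 0.1951·81 + 1.2186·73 + 0.2374·74 + 0.2727·100 = 149.5996
  x_2 = 0.2437·81 + 0.2683·73 + 1.1108·74 + 0.1590·100 = 137.4233
  x_3 = 0.2343·81 + 0.1466·73 + 0.2705·74 + 1.2236·100 = 172.0562
Δx_1 = L[1,2] · Δd_2 = 0.2374 · 11 = 2.6109

2.6109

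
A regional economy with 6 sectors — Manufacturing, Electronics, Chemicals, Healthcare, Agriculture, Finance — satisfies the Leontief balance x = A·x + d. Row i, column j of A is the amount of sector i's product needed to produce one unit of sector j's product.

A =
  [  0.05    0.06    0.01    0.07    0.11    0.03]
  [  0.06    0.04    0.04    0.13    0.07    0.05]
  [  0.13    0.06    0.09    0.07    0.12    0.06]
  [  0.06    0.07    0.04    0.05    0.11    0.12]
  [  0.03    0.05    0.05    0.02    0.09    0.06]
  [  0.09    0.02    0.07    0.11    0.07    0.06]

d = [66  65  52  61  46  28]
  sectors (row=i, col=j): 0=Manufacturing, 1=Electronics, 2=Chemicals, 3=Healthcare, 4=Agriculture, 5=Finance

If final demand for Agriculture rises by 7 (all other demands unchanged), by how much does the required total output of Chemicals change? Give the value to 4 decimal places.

1.4285

Form M = I − A:
  [  0.95   -0.06   -0.01   -0.07   -0.11   -0.03]
  [ -0.06    0.96   -0.04   -0.13   -0.07   -0.05]
  [ -0.13   -0.06    0.91   -0.07   -0.12   -0.06]
  [ -0.06   -0.07   -0.04    0.95   -0.11   -0.12]
  [ -0.03   -0.05   -0.05   -0.02    0.91   -0.06]
  [ -0.09   -0.02   -0.07   -0.11   -0.07    0.94]
Leontief inverse L = M⁻¹:
  [  1.0806    0.0870    0.0341    0.1049    0.1595    0.0649]
  [  0.1017    1.0740    0.0706    0.1735    0.1325    0.0955]
  [  0.1867    0.1047    1.1311    0.1288    0.2041    0.1132]
  [  0.1082    0.1047    0.0768    1.1036    0.1774    0.1661]
  [  0.0629    0.0737    0.0757    0.0546    1.1357    0.0902]
  [  0.1369    0.0567    0.1036    0.1565    0.1386    1.1067]
Total output x = L · d:
  x_0 = 1.0806·66 + 0.0870·65 + 0.0341·52 + 0.1049·61 + 0.1595·46 + 0.0649·28 = 94.2939
  x_1 = 0.1017·66 + 1.0740·65 + 0.0706·52 + 0.1735·61 + 0.1325·46 + 0.0955·28 = 99.5429
  x_2 = 0.1867·66 + 0.1047·65 + 1.1311·52 + 0.1288·61 + 0.2041·46 + 0.1132·28 = 98.3672
  x_3 = 0.1082·66 + 0.1047·65 + 0.0768·52 + 1.1036·61 + 0.1774·46 + 0.1661·28 = 98.0737
  x_4 = 0.0629·66 + 0.0737·65 + 0.0757·52 + 0.0546·61 + 1.1357·46 + 0.0902·28 = 70.9748
  x_5 = 0.1369·66 + 0.0567·65 + 0.1036·52 + 0.1565·61 + 0.1386·46 + 1.1067·28 = 65.0206
Δx_2 = L[2,4] · Δd_4 = 0.2041 · 7 = 1.4285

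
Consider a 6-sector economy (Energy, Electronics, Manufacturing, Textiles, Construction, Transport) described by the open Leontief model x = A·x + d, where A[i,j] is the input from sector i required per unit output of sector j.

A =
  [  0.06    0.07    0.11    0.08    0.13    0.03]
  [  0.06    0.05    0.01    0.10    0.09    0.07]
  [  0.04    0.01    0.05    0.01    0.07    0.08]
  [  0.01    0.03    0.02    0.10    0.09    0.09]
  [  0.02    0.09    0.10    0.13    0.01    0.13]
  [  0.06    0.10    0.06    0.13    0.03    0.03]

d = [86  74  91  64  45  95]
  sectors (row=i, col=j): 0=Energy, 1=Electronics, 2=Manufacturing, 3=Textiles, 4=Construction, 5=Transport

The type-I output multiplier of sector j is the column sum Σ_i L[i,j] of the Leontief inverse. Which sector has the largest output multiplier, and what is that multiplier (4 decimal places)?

Textiles (1.9168)

Form M = I − A:
  [  0.94   -0.07   -0.11   -0.08   -0.13   -0.03]
  [ -0.06    0.95   -0.01   -0.10   -0.09   -0.07]
  [ -0.04   -0.01    0.95   -0.01   -0.07   -0.08]
  [ -0.01   -0.03   -0.02    0.90   -0.09   -0.09]
  [ -0.02   -0.09   -0.10   -0.13    0.99   -0.13]
  [ -0.06   -0.10   -0.06   -0.13   -0.03    0.97]
Leontief inverse L = M⁻¹:
  [  1.0891    0.1136    0.1554    0.1507    0.1808    0.0929]
  [  0.0836    1.0894    0.0459    0.1651    0.1318    0.1180]
  [  0.0579    0.0379    1.0779    0.0511    0.0953    0.1109]
  [  0.0297    0.0650    0.0499    1.1586    0.1227    0.1337]
  [  0.0505    0.1314    0.1348    0.2004    1.0620    0.1831]
  [  0.0851    0.1345    0.0919    0.1910    0.0800    1.0793]
Total output x = L · d:
  x_0 = 1.0891·86 + 0.1136·74 + 0.1554·91 + 0.1507·64 + 0.1808·45 + 0.0929·95 = 142.8099
  x_1 = 0.0836·86 + 1.0894·74 + 0.0459·91 + 0.1651·64 + 0.1318·45 + 0.1180·95 = 119.6898
  x_2 = 0.0579·86 + 0.0379·74 + 1.0779·91 + 0.0511·64 + 0.0953·45 + 0.1109·95 = 123.9732
  x_3 = 0.0297·86 + 0.0650·74 + 0.0499·91 + 1.1586·64 + 0.1227·45 + 0.1337·95 = 104.2749
  x_4 = 0.0505·86 + 0.1314·74 + 0.1348·91 + 0.2004·64 + 1.0620·45 + 0.1831·95 = 104.3423
  x_5 = 0.0851·86 + 0.1345·74 + 0.0919·91 + 0.1910·64 + 0.0800·45 + 1.0793·95 = 143.9814
Output multipliers (column sums of L):
  Energy: 1.3960
  Electronics: 1.5717
  Manufacturing: 1.5557
  Textiles: 1.9168
  Construction: 1.6726
  Transport: 1.7178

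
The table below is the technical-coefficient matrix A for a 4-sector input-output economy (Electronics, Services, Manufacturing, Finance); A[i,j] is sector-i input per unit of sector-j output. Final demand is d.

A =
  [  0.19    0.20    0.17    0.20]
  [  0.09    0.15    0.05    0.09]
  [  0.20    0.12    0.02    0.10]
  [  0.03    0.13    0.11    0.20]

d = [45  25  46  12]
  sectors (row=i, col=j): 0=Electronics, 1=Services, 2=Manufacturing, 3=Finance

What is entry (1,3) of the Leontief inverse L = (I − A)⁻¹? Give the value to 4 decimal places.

L[1,3] = 0.2014

Form M = I − A:
  [  0.81   -0.20   -0.17   -0.20]
  [ -0.09    0.85   -0.05   -0.09]
  [ -0.20   -0.12    0.98   -0.10]
  [ -0.03   -0.13   -0.11    0.80]
Leontief inverse L = M⁻¹:
  [  1.3749    0.4331    0.3090    0.4311]
  [  0.1772    1.2656    0.1179    0.2014]
  [  0.3149    0.2698    1.1167    0.2487]
  [  0.1237    0.2590    0.1843    1.3331]
Total output x = L · d:
  x_0 = 1.3749·45 + 0.4331·25 + 0.3090·46 + 0.4311·12 = 92.0860
  x_1 = 0.1772·45 + 1.2656·25 + 0.1179·46 + 0.2014·12 = 47.4558
  x_2 = 0.3149·45 + 0.2698·25 + 1.1167·46 + 0.2487·12 = 75.2687
  x_3 = 0.1237·45 + 0.2590·25 + 0.1843·46 + 1.3331·12 = 36.5142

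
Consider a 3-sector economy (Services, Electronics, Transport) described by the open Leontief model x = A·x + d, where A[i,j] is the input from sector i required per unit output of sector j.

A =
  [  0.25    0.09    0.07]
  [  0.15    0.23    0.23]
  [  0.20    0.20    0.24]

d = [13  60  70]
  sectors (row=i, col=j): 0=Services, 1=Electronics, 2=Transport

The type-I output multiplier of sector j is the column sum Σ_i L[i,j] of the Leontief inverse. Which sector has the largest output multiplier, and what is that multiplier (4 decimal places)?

Form M = I − A:
  [  0.75   -0.09   -0.07]
  [ -0.15    0.77   -0.23]
  [ -0.20   -0.20    0.76]
Leontief inverse L = M⁻¹:
  [  1.4298    0.2185    0.1978]
  [  0.4243    1.4743    0.4853]
  [  0.4879    0.4455    1.4955]
Total output x = L · d:
  x_0 = 1.4298·13 + 0.2185·60 + 0.1978·70 = 45.5441
  x_1 = 0.4243·13 + 1.4743·60 + 0.4853·70 = 127.9434
  x_2 = 0.4879·13 + 0.4455·60 + 1.4955·70 = 137.7599
Output multipliers (column sums of L):
  Services: 2.3420
  Electronics: 2.1383
  Transport: 2.1786

Services (2.3420)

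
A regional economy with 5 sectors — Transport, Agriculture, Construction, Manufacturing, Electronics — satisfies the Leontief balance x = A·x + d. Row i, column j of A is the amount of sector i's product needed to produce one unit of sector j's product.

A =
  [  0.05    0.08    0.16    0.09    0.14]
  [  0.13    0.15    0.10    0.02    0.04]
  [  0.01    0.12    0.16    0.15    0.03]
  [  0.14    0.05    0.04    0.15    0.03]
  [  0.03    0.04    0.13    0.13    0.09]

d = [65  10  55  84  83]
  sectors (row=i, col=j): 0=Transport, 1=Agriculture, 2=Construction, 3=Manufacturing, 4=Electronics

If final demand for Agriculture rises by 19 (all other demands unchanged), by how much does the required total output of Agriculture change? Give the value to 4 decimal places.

23.4245

Form M = I − A:
  [  0.95   -0.08   -0.16   -0.09   -0.14]
  [ -0.13    0.85   -0.10   -0.02   -0.04]
  [ -0.01   -0.12    0.84   -0.15   -0.03]
  [ -0.14   -0.05   -0.04    0.85   -0.03]
  [ -0.03   -0.04   -0.13   -0.13    0.91]
Leontief inverse L = M⁻¹:
  [  1.1134    0.1639    0.2711    0.1993    0.1940]
  [  0.1883    1.2329    0.2018    0.0988    0.0931]
  [  0.0791    0.2019    1.2521    0.2449    0.0704]
  [  0.2012    0.1127    0.1230    1.2345    0.0807]
  [  0.0850    0.1045    0.2143    0.2222    1.1310]
Total output x = L · d:
  x_0 = 1.1134·65 + 0.1639·10 + 0.2711·55 + 0.1993·84 + 0.1940·83 = 121.7616
  x_1 = 0.1883·65 + 1.2329·10 + 0.2018·55 + 0.0988·84 + 0.0931·83 = 51.6896
  x_2 = 0.0791·65 + 0.2019·10 + 1.2521·55 + 0.2449·84 + 0.0704·83 = 102.4419
  x_3 = 0.2012·65 + 0.1127·10 + 0.1230·55 + 1.2345·84 + 0.0807·83 = 131.3596
  x_4 = 0.0850·65 + 0.1045·10 + 0.2143·55 + 0.2222·84 + 1.1310·83 = 130.8952
Δx_1 = L[1,1] · Δd_1 = 1.2329 · 19 = 23.4245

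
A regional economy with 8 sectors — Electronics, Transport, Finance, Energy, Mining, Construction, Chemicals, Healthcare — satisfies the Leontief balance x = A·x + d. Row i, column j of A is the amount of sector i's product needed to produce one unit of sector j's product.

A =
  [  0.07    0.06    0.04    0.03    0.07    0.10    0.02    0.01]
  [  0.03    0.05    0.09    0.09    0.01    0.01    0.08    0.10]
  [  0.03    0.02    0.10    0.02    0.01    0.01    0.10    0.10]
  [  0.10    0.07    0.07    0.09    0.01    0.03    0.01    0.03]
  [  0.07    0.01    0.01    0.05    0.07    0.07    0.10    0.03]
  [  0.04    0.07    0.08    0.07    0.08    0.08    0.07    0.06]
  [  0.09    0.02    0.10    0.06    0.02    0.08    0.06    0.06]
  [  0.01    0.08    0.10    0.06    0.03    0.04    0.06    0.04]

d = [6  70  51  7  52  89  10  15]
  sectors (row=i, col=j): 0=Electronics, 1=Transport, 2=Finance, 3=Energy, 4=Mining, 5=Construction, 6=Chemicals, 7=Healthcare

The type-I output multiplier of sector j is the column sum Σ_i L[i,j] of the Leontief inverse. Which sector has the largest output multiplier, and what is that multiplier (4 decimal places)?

Finance (2.0800)

Form M = I − A:
  [  0.93   -0.06   -0.04   -0.03   -0.07   -0.10   -0.02   -0.01]
  [ -0.03    0.95   -0.09   -0.09   -0.01   -0.01   -0.08   -0.10]
  [ -0.03   -0.02    0.90   -0.02   -0.01   -0.01   -0.10   -0.10]
  [ -0.10   -0.07   -0.07    0.91   -0.01   -0.03   -0.01   -0.03]
  [ -0.07   -0.01   -0.01   -0.05    0.93   -0.07   -0.10   -0.03]
  [ -0.04   -0.07   -0.08   -0.07   -0.08    0.92   -0.07   -0.06]
  [ -0.09   -0.02   -0.10   -0.06   -0.02   -0.08    0.94   -0.06]
  [ -0.01   -0.08   -0.10   -0.06   -0.03   -0.04   -0.06    0.96]
Leontief inverse L = M⁻¹:
  [  1.1096    0.0943    0.0908    0.0719    0.1014    0.1406    0.0665    0.0492]
  [  0.0734    1.0895    0.1579    0.1371    0.0319    0.0460    0.1287    0.1469]
  [  0.0648    0.0511    1.1595    0.0565    0.0299    0.0431    0.1451    0.1412]
  [  0.1401    0.1068    0.1243    1.1315    0.0341    0.0646    0.0502    0.0691]
  [  0.1159    0.0442    0.0626    0.0928    1.1013    0.1160    0.1439    0.0659]
  [  0.0939    0.1156    0.1550    0.1276    0.1151    1.1297    0.1334    0.1157]
  [  0.1372    0.0625    0.1682    0.1075    0.0523    0.1264    1.1130    0.1079]
  [  0.0493    0.1139    0.1616    0.1037    0.0514    0.0724    0.1093    1.0871]
Total output x = L · d:
  x_0 = 1.1096·6 + 0.0943·70 + 0.0908·51 + 0.0719·7 + 0.1014·52 + 0.1406·89 + 0.0665·10 + 0.0492·15 = 37.5785
  x_1 = 0.0734·6 + 1.0895·70 + 0.1579·51 + 0.1371·7 + 0.0319·52 + 0.0460·89 + 0.1287·10 + 0.1469·15 = 94.9651
  x_2 = 0.0648·6 + 0.0511·70 + 1.1595·51 + 0.0565·7 + 0.0299·52 + 0.0431·89 + 0.1451·10 + 0.1412·15 = 72.4509
  x_3 = 0.1401·6 + 0.1068·70 + 0.1243·51 + 1.1315·7 + 0.0341·52 + 0.0646·89 + 0.0502·10 + 0.0691·15 = 31.6373
  x_4 = 0.1159·6 + 0.0442·70 + 0.0626·51 + 0.0928·7 + 1.1013·52 + 0.1160·89 + 0.1439·10 + 0.0659·15 = 77.6524
  x_5 = 0.0939·6 + 0.1156·70 + 0.1550·51 + 0.1276·7 + 0.1151·52 + 1.1297·89 + 0.1334·10 + 0.1157·15 = 127.0496
  x_6 = 0.1372·6 + 0.0625·70 + 0.1682·51 + 0.1075·7 + 0.0523·52 + 0.1264·89 + 1.1130·10 + 0.1079·15 = 41.2413
  x_7 = 0.0493·6 + 0.1139·70 + 0.1616·51 + 0.1037·7 + 0.0514·52 + 0.0724·89 + 0.1093·10 + 1.0871·15 = 43.7525
Output multipliers (column sums of L):
  Electronics: 1.7842
  Transport: 1.6779
  Finance: 2.0800
  Energy: 1.8287
  Mining: 1.5174
  Construction: 1.7387
  Chemicals: 1.8900
  Healthcare: 1.7831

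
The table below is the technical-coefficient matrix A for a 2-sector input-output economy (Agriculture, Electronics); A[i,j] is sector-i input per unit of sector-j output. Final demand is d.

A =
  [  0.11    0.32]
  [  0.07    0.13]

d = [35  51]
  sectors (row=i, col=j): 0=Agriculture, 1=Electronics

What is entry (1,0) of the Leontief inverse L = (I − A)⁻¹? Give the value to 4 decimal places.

Form M = I − A:
  [  0.89   -0.32]
  [ -0.07    0.87]
Leontief inverse L = M⁻¹:
  [  1.1571    0.4256]
  [  0.0931    1.1837]
Total output x = L · d:
  x_0 = 1.1571·35 + 0.4256·51 = 62.2024
  x_1 = 0.0931·35 + 1.1837·51 = 63.6255

L[1,0] = 0.0931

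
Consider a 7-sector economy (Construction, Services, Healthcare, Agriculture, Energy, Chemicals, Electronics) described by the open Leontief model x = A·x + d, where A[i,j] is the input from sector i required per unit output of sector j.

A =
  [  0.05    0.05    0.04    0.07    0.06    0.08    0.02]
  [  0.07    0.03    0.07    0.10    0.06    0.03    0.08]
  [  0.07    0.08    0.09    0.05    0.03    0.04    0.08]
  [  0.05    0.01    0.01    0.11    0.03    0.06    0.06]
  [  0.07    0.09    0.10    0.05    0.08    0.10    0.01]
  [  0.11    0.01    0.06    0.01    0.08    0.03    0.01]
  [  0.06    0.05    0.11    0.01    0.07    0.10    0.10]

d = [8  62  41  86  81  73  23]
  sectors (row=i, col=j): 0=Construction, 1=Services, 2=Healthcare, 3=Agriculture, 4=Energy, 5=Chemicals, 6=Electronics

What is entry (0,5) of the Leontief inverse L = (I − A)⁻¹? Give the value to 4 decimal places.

Form M = I − A:
  [  0.95   -0.05   -0.04   -0.07   -0.06   -0.08   -0.02]
  [ -0.07    0.97   -0.07   -0.10   -0.06   -0.03   -0.08]
  [ -0.07   -0.08    0.91   -0.05   -0.03   -0.04   -0.08]
  [ -0.05   -0.01   -0.01    0.89   -0.03   -0.06   -0.06]
  [ -0.07   -0.09   -0.10   -0.05    0.92   -0.10   -0.01]
  [ -0.11   -0.01   -0.06   -0.01   -0.08    0.97   -0.01]
  [ -0.06   -0.05   -0.11   -0.01   -0.07   -0.10    0.90]
Leontief inverse L = M⁻¹:
  [  1.0934    0.0766    0.0792    0.1063    0.0962    0.1172    0.0476]
  [  0.1191    1.0648    0.1196    0.1437    0.1018    0.0794    0.1195]
  [  0.1207    0.1153    1.1426    0.0931    0.0725    0.0865    0.1225]
  [  0.0865    0.0308    0.0422    1.1417    0.0611    0.0956    0.0863]
  [  0.1298    0.1294    0.1565    0.0992    1.1289    0.1487    0.0491]
  [  0.1455    0.0387    0.0960    0.0398    0.1114    1.0652    0.0309]
  [  0.1215    0.0931    0.1749    0.0513    0.1218    0.1538    1.1441]
Total output x = L · d:
  x_0 = 1.0934·8 + 0.0766·62 + 0.0792·41 + 0.1063·86 + 0.0962·81 + 0.1172·73 + 0.0476·23 = 43.3213
  x_1 = 0.1191·8 + 1.0648·62 + 0.1196·41 + 0.1437·86 + 0.1018·81 + 0.0794·73 + 0.1195·23 = 101.0220
  x_2 = 0.1207·8 + 0.1153·62 + 1.1426·41 + 0.0931·86 + 0.0725·81 + 0.0865·73 + 0.1225·23 = 77.9718
  x_3 = 0.0865·8 + 0.0308·62 + 0.0422·41 + 1.1417·86 + 0.0611·81 + 0.0956·73 + 0.0863·23 = 116.4362
  x_4 = 0.1298·8 + 0.1294·62 + 0.1565·41 + 0.0992·86 + 1.1289·81 + 0.1487·73 + 0.0491·23 = 127.4381
  x_5 = 0.1455·8 + 0.0387·62 + 0.0960·41 + 0.0398·86 + 0.1114·81 + 1.0652·73 + 0.0309·23 = 98.4232
  x_6 = 0.1215·8 + 0.0931·62 + 0.1749·41 + 0.0513·86 + 0.1218·81 + 0.1538·73 + 1.1441·23 = 65.7274

L[0,5] = 0.1172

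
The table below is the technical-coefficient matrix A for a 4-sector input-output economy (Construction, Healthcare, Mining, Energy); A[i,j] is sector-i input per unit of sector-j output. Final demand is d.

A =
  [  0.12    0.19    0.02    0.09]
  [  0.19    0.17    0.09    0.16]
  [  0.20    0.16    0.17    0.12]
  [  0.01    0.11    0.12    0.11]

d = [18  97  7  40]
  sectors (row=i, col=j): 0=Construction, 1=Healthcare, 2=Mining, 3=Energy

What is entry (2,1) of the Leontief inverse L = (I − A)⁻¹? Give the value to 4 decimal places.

Form M = I − A:
  [  0.88   -0.19   -0.02   -0.09]
  [ -0.19    0.83   -0.09   -0.16]
  [ -0.20   -0.16    0.83   -0.12]
  [ -0.01   -0.11   -0.12    0.89]
Leontief inverse L = M⁻¹:
  [  1.2300    0.3254    0.0932    0.1955]
  [  0.3432    1.3627    0.2004    0.3067]
  [  0.3781    0.3733    1.2949    0.2799]
  [  0.1072    0.2224    0.2004    1.2014]
Total output x = L · d:
  x_0 = 1.2300·18 + 0.3254·97 + 0.0932·7 + 0.1955·40 = 62.1788
  x_1 = 0.3432·18 + 1.3627·97 + 0.2004·7 + 0.3067·40 = 152.0272
  x_2 = 0.3781·18 + 0.3733·97 + 1.2949·7 + 0.2799·40 = 63.2719
  x_3 = 0.1072·18 + 0.2224·97 + 0.2004·7 + 1.2014·40 = 72.9634

L[2,1] = 0.3733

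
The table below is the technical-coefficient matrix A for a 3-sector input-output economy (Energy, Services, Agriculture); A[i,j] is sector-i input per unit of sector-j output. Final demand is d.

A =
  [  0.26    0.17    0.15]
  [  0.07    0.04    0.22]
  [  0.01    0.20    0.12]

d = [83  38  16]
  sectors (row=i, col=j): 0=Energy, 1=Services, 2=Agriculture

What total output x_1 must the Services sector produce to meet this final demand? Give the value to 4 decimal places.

56.6525

Form M = I − A:
  [  0.74   -0.17   -0.15]
  [ -0.07    0.96   -0.22]
  [ -0.01   -0.20    0.88]
Leontief inverse L = M⁻¹:
  [  1.3850    0.3106    0.3137]
  [  0.1103    1.1236    0.2997]
  [  0.0408    0.2589    1.2080]
Total output x = L · d:
  x_0 = 1.3850·83 + 0.3106·38 + 0.3137·16 = 131.7759
  x_1 = 0.1103·83 + 1.1236·38 + 0.2997·16 = 56.6525
  x_2 = 0.0408·83 + 0.2589·38 + 1.2080·16 = 32.5548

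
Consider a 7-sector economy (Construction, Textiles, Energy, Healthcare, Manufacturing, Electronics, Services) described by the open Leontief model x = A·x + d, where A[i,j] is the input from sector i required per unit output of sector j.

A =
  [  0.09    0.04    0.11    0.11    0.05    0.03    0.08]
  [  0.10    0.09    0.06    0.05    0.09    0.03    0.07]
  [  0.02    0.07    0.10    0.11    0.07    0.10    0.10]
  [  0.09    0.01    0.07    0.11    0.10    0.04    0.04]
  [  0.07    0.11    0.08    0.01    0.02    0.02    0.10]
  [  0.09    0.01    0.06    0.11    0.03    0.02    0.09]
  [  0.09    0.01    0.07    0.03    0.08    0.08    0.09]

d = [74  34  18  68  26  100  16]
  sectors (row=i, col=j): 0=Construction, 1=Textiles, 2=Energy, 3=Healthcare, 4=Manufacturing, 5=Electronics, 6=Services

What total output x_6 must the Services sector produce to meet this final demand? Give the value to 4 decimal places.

Form M = I − A:
  [  0.91   -0.04   -0.11   -0.11   -0.05   -0.03   -0.08]
  [ -0.10    0.91   -0.06   -0.05   -0.09   -0.03   -0.07]
  [ -0.02   -0.07    0.90   -0.11   -0.07   -0.10   -0.10]
  [ -0.09   -0.01   -0.07    0.89   -0.10   -0.04   -0.04]
  [ -0.07   -0.11   -0.08   -0.01    0.98   -0.02   -0.10]
  [ -0.09   -0.01   -0.06   -0.11   -0.03    0.98   -0.09]
  [ -0.09   -0.01   -0.07   -0.03   -0.08   -0.08    0.91]
Leontief inverse L = M⁻¹:
  [  1.1636    0.0845    0.1905    0.1887    0.1154    0.0807    0.1587]
  [  0.1731    1.1387    0.1358    0.1179    0.1494    0.0739    0.1466]
  [  0.1026    0.1184    1.1838    0.1925    0.1403    0.1536    0.1873]
  [  0.1562    0.0515    0.1419    1.1788    0.1546    0.0811    0.1101]
  [  0.1314    0.1498    0.1437    0.0677    1.0735    0.0615    0.1659]
  [  0.1507    0.0414    0.1245    0.1734    0.0829    1.0601    0.1517]
  [  0.1548    0.0485    0.1397    0.0948    0.1306    0.1219    1.1622]
Total output x = L · d:
  x_0 = 1.1636·74 + 0.0845·34 + 0.1905·18 + 0.1887·68 + 0.1154·26 + 0.0807·100 + 0.1587·16 = 118.8432
  x_1 = 0.1731·74 + 1.1387·34 + 0.1358·18 + 0.1179·68 + 0.1494·26 + 0.0739·100 + 0.1466·16 = 75.6026
  x_2 = 0.1026·74 + 0.1184·34 + 1.1838·18 + 0.1925·68 + 0.1403·26 + 0.1536·100 + 0.1873·16 = 68.0148
  x_3 = 0.1562·74 + 0.0515·34 + 0.1419·18 + 1.1788·68 + 0.1546·26 + 0.0811·100 + 0.1101·16 = 109.9126
  x_4 = 0.1314·74 + 0.1498·34 + 0.1437·18 + 0.0677·68 + 1.0735·26 + 0.0615·100 + 0.1659·16 = 58.7183
  x_5 = 0.1507·74 + 0.0414·34 + 0.1245·18 + 0.1734·68 + 0.0829·26 + 1.0601·100 + 0.1517·16 = 137.1906
  x_6 = 0.1548·74 + 0.0485·34 + 0.1397·18 + 0.0948·68 + 0.1306·26 + 0.1219·100 + 1.1622·16 = 56.2451

56.2451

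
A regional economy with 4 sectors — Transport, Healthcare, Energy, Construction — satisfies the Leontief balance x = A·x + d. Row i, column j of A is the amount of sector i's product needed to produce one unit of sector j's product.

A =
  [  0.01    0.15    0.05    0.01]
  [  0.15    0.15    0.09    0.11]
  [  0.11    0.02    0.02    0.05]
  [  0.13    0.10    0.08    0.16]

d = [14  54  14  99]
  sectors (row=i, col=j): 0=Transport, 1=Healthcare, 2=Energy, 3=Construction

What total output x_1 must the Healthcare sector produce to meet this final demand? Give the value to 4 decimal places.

89.2495

Form M = I − A:
  [  0.99   -0.15   -0.05   -0.01]
  [ -0.15    0.85   -0.09   -0.11]
  [ -0.11   -0.02    0.98   -0.05]
  [ -0.13   -0.10   -0.08    0.84]
Leontief inverse L = M⁻¹:
  [  1.0531    0.1926    0.0749    0.0422]
  [  0.2262    1.2401    0.1396    0.1734]
  [  0.1332    0.0562    1.0381    0.0707]
  [  0.2026    0.1828    0.1271    1.2244]
Total output x = L · d:
  x_0 = 1.0531·14 + 0.1926·54 + 0.0749·14 + 0.0422·99 = 30.3701
  x_1 = 0.2262·14 + 1.2401·54 + 0.1396·14 + 0.1734·99 = 89.2495
  x_2 = 0.1332·14 + 0.0562·54 + 1.0381·14 + 0.0707·99 = 26.4395
  x_3 = 0.2026·14 + 0.1828·54 + 0.1271·14 + 1.2244·99 = 135.7003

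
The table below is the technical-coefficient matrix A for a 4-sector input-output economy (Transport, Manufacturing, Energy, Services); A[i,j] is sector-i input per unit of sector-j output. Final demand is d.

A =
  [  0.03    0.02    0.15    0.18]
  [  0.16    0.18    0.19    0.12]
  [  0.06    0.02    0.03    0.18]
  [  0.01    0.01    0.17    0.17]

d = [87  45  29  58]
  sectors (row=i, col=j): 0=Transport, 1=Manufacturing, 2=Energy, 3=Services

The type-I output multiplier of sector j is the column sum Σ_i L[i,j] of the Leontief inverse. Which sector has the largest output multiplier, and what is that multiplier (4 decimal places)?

Services (2.1034)

Form M = I − A:
  [  0.97   -0.02   -0.15   -0.18]
  [ -0.16    0.82   -0.19   -0.12]
  [ -0.06   -0.02    0.97   -0.18]
  [ -0.01   -0.01   -0.17    0.83]
Leontief inverse L = M⁻¹:
  [  1.0530    0.0344    0.2188    0.2808]
  [  0.2275    1.2368    0.3300    0.2997]
  [  0.0756    0.0317    1.0941    0.2582]
  [  0.0309    0.0218    0.2307    1.2647]
Total output x = L · d:
  x_0 = 1.0530·87 + 0.0344·45 + 0.2188·29 + 0.2808·58 = 115.7960
  x_1 = 0.2275·87 + 1.2368·45 + 0.3300·29 + 0.2997·58 = 102.3987
  x_2 = 0.0756·87 + 0.0317·45 + 1.0941·29 + 0.2582·58 = 54.7052
  x_3 = 0.0309·87 + 0.0218·45 + 0.2307·29 + 1.2647·58 = 83.7131
Output multipliers (column sums of L):
  Transport: 1.3870
  Manufacturing: 1.3247
  Energy: 1.8735
  Services: 2.1034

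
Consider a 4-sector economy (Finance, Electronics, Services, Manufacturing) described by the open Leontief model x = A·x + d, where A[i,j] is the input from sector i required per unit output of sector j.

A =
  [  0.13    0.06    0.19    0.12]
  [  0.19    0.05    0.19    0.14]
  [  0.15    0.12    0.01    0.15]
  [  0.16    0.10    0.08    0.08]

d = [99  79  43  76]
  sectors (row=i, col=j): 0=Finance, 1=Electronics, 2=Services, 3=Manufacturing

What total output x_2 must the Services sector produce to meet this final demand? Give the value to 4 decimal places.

Form M = I − A:
  [  0.87   -0.06   -0.19   -0.12]
  [ -0.19    0.95   -0.19   -0.14]
  [ -0.15   -0.12    0.99   -0.15]
  [ -0.16   -0.10   -0.08    0.92]
Leontief inverse L = M⁻¹:
  [  1.2738    0.1419    0.2907    0.2351]
  [  0.3524    1.1423    0.3087    0.2701]
  [  0.2787    0.1850    1.1191    0.2470]
  [  0.2841    0.1649    0.1814    1.1787]
Total output x = L · d:
  x_0 = 1.2738·99 + 0.1419·79 + 0.2907·43 + 0.2351·76 = 167.6873
  x_1 = 0.3524·99 + 1.1423·79 + 0.3087·43 + 0.2701·76 = 158.9299
  x_2 = 0.2787·99 + 0.1850·79 + 1.1191·43 + 0.2470·76 = 109.0956
  x_3 = 0.2841·99 + 0.1649·79 + 0.1814·43 + 1.1787·76 = 138.5333

109.0956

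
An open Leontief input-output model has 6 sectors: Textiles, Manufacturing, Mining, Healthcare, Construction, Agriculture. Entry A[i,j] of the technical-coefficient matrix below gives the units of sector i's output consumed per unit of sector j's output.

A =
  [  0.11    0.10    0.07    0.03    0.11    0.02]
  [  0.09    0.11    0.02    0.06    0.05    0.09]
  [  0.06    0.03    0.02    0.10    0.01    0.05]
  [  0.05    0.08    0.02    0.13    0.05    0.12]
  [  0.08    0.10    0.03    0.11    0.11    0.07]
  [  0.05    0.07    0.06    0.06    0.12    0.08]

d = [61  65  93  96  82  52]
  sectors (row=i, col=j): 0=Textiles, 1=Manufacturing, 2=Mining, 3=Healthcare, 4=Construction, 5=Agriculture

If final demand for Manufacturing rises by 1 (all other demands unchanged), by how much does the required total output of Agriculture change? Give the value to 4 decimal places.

Form M = I − A:
  [  0.89   -0.10   -0.07   -0.03   -0.11   -0.02]
  [ -0.09    0.89   -0.02   -0.06   -0.05   -0.09]
  [ -0.06   -0.03    0.98   -0.10   -0.01   -0.05]
  [ -0.05   -0.08   -0.02    0.87   -0.05   -0.12]
  [ -0.08   -0.10   -0.03   -0.11    0.89   -0.07]
  [ -0.05   -0.07   -0.06   -0.06   -0.12    0.92]
Leontief inverse L = M⁻¹:
  [  1.1716    0.1678    0.0985    0.0898    0.1701    0.0719]
  [  0.1468    1.1760    0.0491    0.1158    0.1107    0.1444]
  [  0.0940    0.0702    1.0382    0.1393    0.0468    0.0871]
  [  0.1062    0.1484    0.0498    1.1962    0.1141    0.1842]
  [  0.1465    0.1786    0.0625    0.1834    1.1813    0.1379]
  [  0.1070    0.1362    0.0882    0.1247    0.1822    1.1375]
Total output x = L · d:
  x_0 = 1.1716·61 + 0.1678·65 + 0.0985·93 + 0.0898·96 + 0.1701·82 + 0.0719·52 = 117.8382
  x_1 = 0.1468·61 + 1.1760·65 + 0.0491·93 + 0.1158·96 + 0.1107·82 + 0.1444·52 = 117.6594
  x_2 = 0.0940·61 + 0.0702·65 + 1.0382·93 + 0.1393·96 + 0.0468·82 + 0.0871·52 = 128.5864
  x_3 = 0.1062·61 + 0.1484·65 + 0.0498·93 + 1.1962·96 + 0.1141·82 + 0.1842·52 = 154.5221
  x_4 = 0.1465·61 + 0.1786·65 + 0.0625·93 + 0.1834·96 + 1.1813·82 + 0.1379·52 = 148.0037
  x_5 = 0.1070·61 + 0.1362·65 + 0.0882·93 + 0.1247·96 + 0.1822·82 + 1.1375·52 = 109.6468
Δx_5 = L[5,1] · Δd_1 = 0.1362 · 1 = 0.1362

0.1362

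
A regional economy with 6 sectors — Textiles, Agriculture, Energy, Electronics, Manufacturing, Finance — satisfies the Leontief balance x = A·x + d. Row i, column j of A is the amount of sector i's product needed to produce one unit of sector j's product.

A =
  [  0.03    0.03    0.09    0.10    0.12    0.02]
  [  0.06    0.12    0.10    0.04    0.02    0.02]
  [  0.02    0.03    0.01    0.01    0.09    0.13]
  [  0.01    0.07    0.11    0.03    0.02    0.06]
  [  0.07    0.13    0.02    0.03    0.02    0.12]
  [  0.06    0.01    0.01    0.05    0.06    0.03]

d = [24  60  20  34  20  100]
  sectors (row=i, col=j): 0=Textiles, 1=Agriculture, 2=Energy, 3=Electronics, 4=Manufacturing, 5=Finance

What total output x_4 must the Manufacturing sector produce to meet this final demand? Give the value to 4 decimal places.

Form M = I − A:
  [  0.97   -0.03   -0.09   -0.10   -0.12   -0.02]
  [ -0.06    0.88   -0.10   -0.04   -0.02   -0.02]
  [ -0.02   -0.03    0.99   -0.01   -0.09   -0.13]
  [ -0.01   -0.07   -0.11    0.97   -0.02   -0.06]
  [ -0.07   -0.13   -0.02   -0.03    0.98   -0.12]
  [ -0.06   -0.01   -0.01   -0.05   -0.06    0.97]
Leontief inverse L = M⁻¹:
  [  1.0538    0.0722    0.1202    0.1208    0.1480    0.0651]
  [  0.0819    1.1566    0.1327    0.0618    0.0503    0.0534]
  [  0.0426    0.0569    1.0267    0.0287    0.1107    0.1551]
  [  0.0282    0.0961    0.1302    1.0451    0.0442    0.0901]
  [  0.0969    0.1666    0.0547    0.0575    1.0508    0.1463]
  [  0.0739    0.0322    0.0295    0.0658    0.0781    1.0508]
Total output x = L · d:
  x_0 = 1.0538·24 + 0.0722·60 + 0.1202·20 + 0.1208·34 + 0.1480·20 + 0.0651·100 = 45.6066
  x_1 = 0.0819·24 + 1.1566·60 + 0.1327·20 + 0.0618·34 + 0.0503·20 + 0.0534·100 = 82.4623
  x_2 = 0.0426·24 + 0.0569·60 + 1.0267·20 + 0.0287·34 + 0.1107·20 + 0.1551·100 = 43.6727
  x_3 = 0.0282·24 + 0.0961·60 + 0.1302·20 + 1.0451·34 + 0.0442·20 + 0.0901·100 = 54.4779
  x_4 = 0.0969·24 + 0.1666·60 + 0.0547·20 + 0.0575·34 + 1.0508·20 + 0.1463·100 = 51.0222
  x_5 = 0.0739·24 + 0.0322·60 + 0.0295·20 + 0.0658·34 + 0.0781·20 + 1.0508·100 = 113.1783

51.0222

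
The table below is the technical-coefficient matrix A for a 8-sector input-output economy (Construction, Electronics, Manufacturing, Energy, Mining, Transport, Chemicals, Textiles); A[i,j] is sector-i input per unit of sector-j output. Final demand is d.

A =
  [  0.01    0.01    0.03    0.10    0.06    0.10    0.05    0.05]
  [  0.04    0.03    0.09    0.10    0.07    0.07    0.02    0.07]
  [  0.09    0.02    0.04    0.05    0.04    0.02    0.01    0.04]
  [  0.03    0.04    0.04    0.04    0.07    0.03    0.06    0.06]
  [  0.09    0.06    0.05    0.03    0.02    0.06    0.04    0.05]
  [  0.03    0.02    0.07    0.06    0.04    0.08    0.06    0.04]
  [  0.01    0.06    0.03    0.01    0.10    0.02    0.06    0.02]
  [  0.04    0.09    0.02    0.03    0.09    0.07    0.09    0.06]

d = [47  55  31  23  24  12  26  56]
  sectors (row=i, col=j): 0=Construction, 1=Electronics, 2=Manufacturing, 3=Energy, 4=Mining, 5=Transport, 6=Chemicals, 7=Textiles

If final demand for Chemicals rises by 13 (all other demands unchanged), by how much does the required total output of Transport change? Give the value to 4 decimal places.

1.1987

Form M = I − A:
  [  0.99   -0.01   -0.03   -0.10   -0.06   -0.10   -0.05   -0.05]
  [ -0.04    0.97   -0.09   -0.10   -0.07   -0.07   -0.02   -0.07]
  [ -0.09   -0.02    0.96   -0.05   -0.04   -0.02   -0.01   -0.04]
  [ -0.03   -0.04   -0.04    0.96   -0.07   -0.03   -0.06   -0.06]
  [ -0.09   -0.06   -0.05   -0.03    0.98   -0.06   -0.04   -0.05]
  [ -0.03   -0.02   -0.07   -0.06   -0.04    0.92   -0.06   -0.04]
  [ -0.01   -0.06   -0.03   -0.01   -0.10   -0.02    0.94   -0.02]
  [ -0.04   -0.09   -0.02   -0.03   -0.09   -0.07   -0.09    0.94]
Leontief inverse L = M⁻¹:
  [  1.0386    0.0393    0.0611    0.1306    0.1001    0.1361    0.0859    0.0820]
  [  0.0779    1.0636    0.1266    0.1403    0.1168    0.1140    0.0599    0.1100]
  [  0.1115    0.0400    1.0621    0.0789    0.0705    0.0512    0.0357    0.0658]
  [  0.0575    0.0680    0.0677    1.0693    0.1076    0.0636    0.0907    0.0896]
  [  0.1164    0.0855    0.0810    0.0680    1.0609    0.1002    0.0727    0.0826]
  [  0.0584    0.0465    0.0997    0.0914    0.0788    1.1145    0.0922    0.0702]
  [  0.0354    0.0831    0.0554    0.0349    0.1294    0.0479    1.0831    0.0446]
  [  0.0747    0.1261    0.0600    0.0715    0.1402    0.1170    0.1306    1.0995]
Total output x = L · d:
  x_0 = 1.0386·47 + 0.0393·55 + 0.0611·31 + 0.1306·23 + 0.1001·24 + 0.1361·12 + 0.0859·26 + 0.0820·56 = 66.7327
  x_1 = 0.0779·47 + 1.0636·55 + 0.1266·31 + 0.1403·23 + 0.1168·24 + 0.1140·12 + 0.0599·26 + 0.1100·56 = 81.1974
  x_2 = 0.1115·47 + 0.0400·55 + 1.0621·31 + 0.0789·23 + 0.0705·24 + 0.0512·12 + 0.0357·26 + 0.0658·56 = 49.1047
  x_3 = 0.0575·47 + 0.0680·55 + 0.0677·31 + 1.0693·23 + 0.1076·24 + 0.0636·12 + 0.0907·26 + 0.0896·56 = 43.8585
  x_4 = 0.1164·47 + 0.0855·55 + 0.0810·31 + 0.0680·23 + 1.0609·24 + 0.1002·12 + 0.0727·26 + 0.0826·56 = 47.4313
  x_5 = 0.0584·47 + 0.0465·55 + 0.0997·31 + 0.0914·23 + 0.0788·24 + 1.1145·12 + 0.0922·26 + 0.0702·56 = 32.0928
  x_6 = 0.0354·47 + 0.0831·55 + 0.0554·31 + 0.0349·23 + 0.1294·24 + 0.0479·12 + 1.0831·26 + 0.0446·56 = 43.0954
  x_7 = 0.0747·47 + 0.1261·55 + 0.0600·31 + 0.0715·23 + 0.1402·24 + 0.1170·12 + 0.1306·26 + 1.0995·56 = 83.6902
Δx_5 = L[5,6] · Δd_6 = 0.0922 · 13 = 1.1987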